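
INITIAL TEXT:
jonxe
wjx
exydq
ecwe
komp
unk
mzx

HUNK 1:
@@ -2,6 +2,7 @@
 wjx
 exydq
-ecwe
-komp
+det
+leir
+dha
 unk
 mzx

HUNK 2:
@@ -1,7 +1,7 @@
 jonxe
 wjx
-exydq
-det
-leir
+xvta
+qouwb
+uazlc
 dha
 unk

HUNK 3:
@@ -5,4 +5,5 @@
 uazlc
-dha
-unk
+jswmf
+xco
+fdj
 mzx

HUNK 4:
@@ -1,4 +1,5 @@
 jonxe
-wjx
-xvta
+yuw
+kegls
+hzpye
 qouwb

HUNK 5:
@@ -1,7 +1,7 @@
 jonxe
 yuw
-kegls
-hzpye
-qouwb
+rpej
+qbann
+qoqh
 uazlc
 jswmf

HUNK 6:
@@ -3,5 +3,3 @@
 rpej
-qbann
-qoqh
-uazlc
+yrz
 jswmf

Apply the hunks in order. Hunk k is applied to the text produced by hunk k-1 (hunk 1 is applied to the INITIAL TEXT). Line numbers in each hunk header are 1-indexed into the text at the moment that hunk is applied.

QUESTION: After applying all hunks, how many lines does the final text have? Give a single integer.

Answer: 8

Derivation:
Hunk 1: at line 2 remove [ecwe,komp] add [det,leir,dha] -> 8 lines: jonxe wjx exydq det leir dha unk mzx
Hunk 2: at line 1 remove [exydq,det,leir] add [xvta,qouwb,uazlc] -> 8 lines: jonxe wjx xvta qouwb uazlc dha unk mzx
Hunk 3: at line 5 remove [dha,unk] add [jswmf,xco,fdj] -> 9 lines: jonxe wjx xvta qouwb uazlc jswmf xco fdj mzx
Hunk 4: at line 1 remove [wjx,xvta] add [yuw,kegls,hzpye] -> 10 lines: jonxe yuw kegls hzpye qouwb uazlc jswmf xco fdj mzx
Hunk 5: at line 1 remove [kegls,hzpye,qouwb] add [rpej,qbann,qoqh] -> 10 lines: jonxe yuw rpej qbann qoqh uazlc jswmf xco fdj mzx
Hunk 6: at line 3 remove [qbann,qoqh,uazlc] add [yrz] -> 8 lines: jonxe yuw rpej yrz jswmf xco fdj mzx
Final line count: 8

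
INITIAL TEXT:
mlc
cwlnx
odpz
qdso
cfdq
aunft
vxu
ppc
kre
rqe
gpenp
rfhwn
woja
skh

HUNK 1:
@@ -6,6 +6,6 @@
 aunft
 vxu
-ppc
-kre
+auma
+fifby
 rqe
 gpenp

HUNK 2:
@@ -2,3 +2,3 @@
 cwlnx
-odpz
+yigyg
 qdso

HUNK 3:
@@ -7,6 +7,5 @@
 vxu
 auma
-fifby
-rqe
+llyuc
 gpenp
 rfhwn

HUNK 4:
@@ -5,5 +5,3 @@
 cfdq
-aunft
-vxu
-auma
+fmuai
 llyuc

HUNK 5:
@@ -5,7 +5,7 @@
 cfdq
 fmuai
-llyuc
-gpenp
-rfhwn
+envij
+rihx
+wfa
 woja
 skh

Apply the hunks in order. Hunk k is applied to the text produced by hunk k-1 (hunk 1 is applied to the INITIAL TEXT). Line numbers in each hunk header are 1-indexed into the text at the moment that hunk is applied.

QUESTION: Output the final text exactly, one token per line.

Hunk 1: at line 6 remove [ppc,kre] add [auma,fifby] -> 14 lines: mlc cwlnx odpz qdso cfdq aunft vxu auma fifby rqe gpenp rfhwn woja skh
Hunk 2: at line 2 remove [odpz] add [yigyg] -> 14 lines: mlc cwlnx yigyg qdso cfdq aunft vxu auma fifby rqe gpenp rfhwn woja skh
Hunk 3: at line 7 remove [fifby,rqe] add [llyuc] -> 13 lines: mlc cwlnx yigyg qdso cfdq aunft vxu auma llyuc gpenp rfhwn woja skh
Hunk 4: at line 5 remove [aunft,vxu,auma] add [fmuai] -> 11 lines: mlc cwlnx yigyg qdso cfdq fmuai llyuc gpenp rfhwn woja skh
Hunk 5: at line 5 remove [llyuc,gpenp,rfhwn] add [envij,rihx,wfa] -> 11 lines: mlc cwlnx yigyg qdso cfdq fmuai envij rihx wfa woja skh

Answer: mlc
cwlnx
yigyg
qdso
cfdq
fmuai
envij
rihx
wfa
woja
skh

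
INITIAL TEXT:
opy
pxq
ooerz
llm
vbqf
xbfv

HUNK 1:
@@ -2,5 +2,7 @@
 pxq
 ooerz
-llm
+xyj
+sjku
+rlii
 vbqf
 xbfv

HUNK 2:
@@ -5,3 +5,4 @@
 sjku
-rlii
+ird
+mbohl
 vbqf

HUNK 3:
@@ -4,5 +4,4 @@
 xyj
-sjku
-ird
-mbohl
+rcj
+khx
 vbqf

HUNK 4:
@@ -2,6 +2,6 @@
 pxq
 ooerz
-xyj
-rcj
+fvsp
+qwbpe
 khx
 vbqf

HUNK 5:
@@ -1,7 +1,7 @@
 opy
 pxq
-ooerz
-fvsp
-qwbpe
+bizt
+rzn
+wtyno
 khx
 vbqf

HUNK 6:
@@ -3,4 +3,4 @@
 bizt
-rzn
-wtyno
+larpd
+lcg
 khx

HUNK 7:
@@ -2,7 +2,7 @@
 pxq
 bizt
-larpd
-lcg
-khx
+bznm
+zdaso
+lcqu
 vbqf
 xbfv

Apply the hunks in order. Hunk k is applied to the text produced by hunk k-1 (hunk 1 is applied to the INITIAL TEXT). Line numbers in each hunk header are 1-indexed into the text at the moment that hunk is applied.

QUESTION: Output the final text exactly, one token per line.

Answer: opy
pxq
bizt
bznm
zdaso
lcqu
vbqf
xbfv

Derivation:
Hunk 1: at line 2 remove [llm] add [xyj,sjku,rlii] -> 8 lines: opy pxq ooerz xyj sjku rlii vbqf xbfv
Hunk 2: at line 5 remove [rlii] add [ird,mbohl] -> 9 lines: opy pxq ooerz xyj sjku ird mbohl vbqf xbfv
Hunk 3: at line 4 remove [sjku,ird,mbohl] add [rcj,khx] -> 8 lines: opy pxq ooerz xyj rcj khx vbqf xbfv
Hunk 4: at line 2 remove [xyj,rcj] add [fvsp,qwbpe] -> 8 lines: opy pxq ooerz fvsp qwbpe khx vbqf xbfv
Hunk 5: at line 1 remove [ooerz,fvsp,qwbpe] add [bizt,rzn,wtyno] -> 8 lines: opy pxq bizt rzn wtyno khx vbqf xbfv
Hunk 6: at line 3 remove [rzn,wtyno] add [larpd,lcg] -> 8 lines: opy pxq bizt larpd lcg khx vbqf xbfv
Hunk 7: at line 2 remove [larpd,lcg,khx] add [bznm,zdaso,lcqu] -> 8 lines: opy pxq bizt bznm zdaso lcqu vbqf xbfv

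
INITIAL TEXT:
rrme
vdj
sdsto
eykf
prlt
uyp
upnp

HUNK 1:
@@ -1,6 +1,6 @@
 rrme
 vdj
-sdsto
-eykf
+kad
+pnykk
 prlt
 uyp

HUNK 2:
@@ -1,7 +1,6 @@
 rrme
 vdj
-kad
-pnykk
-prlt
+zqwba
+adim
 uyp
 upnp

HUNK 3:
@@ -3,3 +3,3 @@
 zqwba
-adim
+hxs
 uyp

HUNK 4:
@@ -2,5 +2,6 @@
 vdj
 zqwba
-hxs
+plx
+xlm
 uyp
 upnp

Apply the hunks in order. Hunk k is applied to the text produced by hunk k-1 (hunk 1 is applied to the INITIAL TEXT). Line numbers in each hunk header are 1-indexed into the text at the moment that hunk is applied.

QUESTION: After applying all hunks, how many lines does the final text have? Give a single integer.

Answer: 7

Derivation:
Hunk 1: at line 1 remove [sdsto,eykf] add [kad,pnykk] -> 7 lines: rrme vdj kad pnykk prlt uyp upnp
Hunk 2: at line 1 remove [kad,pnykk,prlt] add [zqwba,adim] -> 6 lines: rrme vdj zqwba adim uyp upnp
Hunk 3: at line 3 remove [adim] add [hxs] -> 6 lines: rrme vdj zqwba hxs uyp upnp
Hunk 4: at line 2 remove [hxs] add [plx,xlm] -> 7 lines: rrme vdj zqwba plx xlm uyp upnp
Final line count: 7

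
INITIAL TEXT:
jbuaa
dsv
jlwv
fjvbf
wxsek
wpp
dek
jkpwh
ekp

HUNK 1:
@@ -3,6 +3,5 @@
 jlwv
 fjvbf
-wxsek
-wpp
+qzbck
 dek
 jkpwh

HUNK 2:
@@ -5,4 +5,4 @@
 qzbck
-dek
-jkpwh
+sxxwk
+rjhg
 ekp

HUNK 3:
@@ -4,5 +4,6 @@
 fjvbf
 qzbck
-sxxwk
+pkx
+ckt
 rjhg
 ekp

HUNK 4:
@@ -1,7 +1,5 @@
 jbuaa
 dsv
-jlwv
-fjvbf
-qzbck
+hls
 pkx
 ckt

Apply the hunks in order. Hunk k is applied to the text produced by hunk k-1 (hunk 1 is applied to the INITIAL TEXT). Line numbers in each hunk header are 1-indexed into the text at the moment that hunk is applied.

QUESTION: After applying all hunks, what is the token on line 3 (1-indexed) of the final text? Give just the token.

Hunk 1: at line 3 remove [wxsek,wpp] add [qzbck] -> 8 lines: jbuaa dsv jlwv fjvbf qzbck dek jkpwh ekp
Hunk 2: at line 5 remove [dek,jkpwh] add [sxxwk,rjhg] -> 8 lines: jbuaa dsv jlwv fjvbf qzbck sxxwk rjhg ekp
Hunk 3: at line 4 remove [sxxwk] add [pkx,ckt] -> 9 lines: jbuaa dsv jlwv fjvbf qzbck pkx ckt rjhg ekp
Hunk 4: at line 1 remove [jlwv,fjvbf,qzbck] add [hls] -> 7 lines: jbuaa dsv hls pkx ckt rjhg ekp
Final line 3: hls

Answer: hls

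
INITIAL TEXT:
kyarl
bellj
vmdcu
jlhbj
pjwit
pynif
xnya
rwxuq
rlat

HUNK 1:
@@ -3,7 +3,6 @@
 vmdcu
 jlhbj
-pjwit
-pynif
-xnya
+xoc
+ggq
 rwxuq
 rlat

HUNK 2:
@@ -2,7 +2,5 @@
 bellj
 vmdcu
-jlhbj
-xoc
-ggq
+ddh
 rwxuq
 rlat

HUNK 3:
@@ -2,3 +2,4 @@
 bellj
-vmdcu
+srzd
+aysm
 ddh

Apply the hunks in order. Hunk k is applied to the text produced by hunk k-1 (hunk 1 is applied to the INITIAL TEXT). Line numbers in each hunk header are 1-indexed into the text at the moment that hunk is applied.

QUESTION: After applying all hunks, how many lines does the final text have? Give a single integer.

Hunk 1: at line 3 remove [pjwit,pynif,xnya] add [xoc,ggq] -> 8 lines: kyarl bellj vmdcu jlhbj xoc ggq rwxuq rlat
Hunk 2: at line 2 remove [jlhbj,xoc,ggq] add [ddh] -> 6 lines: kyarl bellj vmdcu ddh rwxuq rlat
Hunk 3: at line 2 remove [vmdcu] add [srzd,aysm] -> 7 lines: kyarl bellj srzd aysm ddh rwxuq rlat
Final line count: 7

Answer: 7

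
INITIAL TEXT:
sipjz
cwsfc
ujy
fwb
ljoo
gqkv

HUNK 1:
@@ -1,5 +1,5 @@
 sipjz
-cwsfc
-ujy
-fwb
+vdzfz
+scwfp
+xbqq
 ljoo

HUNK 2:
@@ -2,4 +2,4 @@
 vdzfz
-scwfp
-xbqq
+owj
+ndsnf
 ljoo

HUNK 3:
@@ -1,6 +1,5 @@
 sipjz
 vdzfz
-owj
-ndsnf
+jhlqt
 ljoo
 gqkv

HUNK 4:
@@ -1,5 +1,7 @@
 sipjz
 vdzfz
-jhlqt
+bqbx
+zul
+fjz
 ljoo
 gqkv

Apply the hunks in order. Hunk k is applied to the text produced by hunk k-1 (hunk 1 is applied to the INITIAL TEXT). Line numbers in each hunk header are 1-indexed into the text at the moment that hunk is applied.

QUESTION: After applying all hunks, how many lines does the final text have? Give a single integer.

Hunk 1: at line 1 remove [cwsfc,ujy,fwb] add [vdzfz,scwfp,xbqq] -> 6 lines: sipjz vdzfz scwfp xbqq ljoo gqkv
Hunk 2: at line 2 remove [scwfp,xbqq] add [owj,ndsnf] -> 6 lines: sipjz vdzfz owj ndsnf ljoo gqkv
Hunk 3: at line 1 remove [owj,ndsnf] add [jhlqt] -> 5 lines: sipjz vdzfz jhlqt ljoo gqkv
Hunk 4: at line 1 remove [jhlqt] add [bqbx,zul,fjz] -> 7 lines: sipjz vdzfz bqbx zul fjz ljoo gqkv
Final line count: 7

Answer: 7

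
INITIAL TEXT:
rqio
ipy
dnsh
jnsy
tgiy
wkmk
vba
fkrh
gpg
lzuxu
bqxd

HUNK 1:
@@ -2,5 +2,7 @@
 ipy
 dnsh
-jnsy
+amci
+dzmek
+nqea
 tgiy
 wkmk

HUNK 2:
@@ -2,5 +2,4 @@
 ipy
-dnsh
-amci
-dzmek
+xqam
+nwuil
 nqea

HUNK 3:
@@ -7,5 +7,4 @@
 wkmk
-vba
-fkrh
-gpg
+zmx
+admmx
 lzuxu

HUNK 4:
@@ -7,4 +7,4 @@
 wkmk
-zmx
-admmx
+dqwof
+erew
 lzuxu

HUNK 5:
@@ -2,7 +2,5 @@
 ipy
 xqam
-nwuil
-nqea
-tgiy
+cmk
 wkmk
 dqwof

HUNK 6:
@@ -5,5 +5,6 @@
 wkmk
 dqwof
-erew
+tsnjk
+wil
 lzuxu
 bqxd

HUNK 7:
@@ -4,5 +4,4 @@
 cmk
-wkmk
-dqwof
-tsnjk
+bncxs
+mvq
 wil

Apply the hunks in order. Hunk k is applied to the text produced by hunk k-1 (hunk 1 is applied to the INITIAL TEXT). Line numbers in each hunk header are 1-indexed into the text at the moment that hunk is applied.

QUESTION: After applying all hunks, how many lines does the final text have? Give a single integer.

Hunk 1: at line 2 remove [jnsy] add [amci,dzmek,nqea] -> 13 lines: rqio ipy dnsh amci dzmek nqea tgiy wkmk vba fkrh gpg lzuxu bqxd
Hunk 2: at line 2 remove [dnsh,amci,dzmek] add [xqam,nwuil] -> 12 lines: rqio ipy xqam nwuil nqea tgiy wkmk vba fkrh gpg lzuxu bqxd
Hunk 3: at line 7 remove [vba,fkrh,gpg] add [zmx,admmx] -> 11 lines: rqio ipy xqam nwuil nqea tgiy wkmk zmx admmx lzuxu bqxd
Hunk 4: at line 7 remove [zmx,admmx] add [dqwof,erew] -> 11 lines: rqio ipy xqam nwuil nqea tgiy wkmk dqwof erew lzuxu bqxd
Hunk 5: at line 2 remove [nwuil,nqea,tgiy] add [cmk] -> 9 lines: rqio ipy xqam cmk wkmk dqwof erew lzuxu bqxd
Hunk 6: at line 5 remove [erew] add [tsnjk,wil] -> 10 lines: rqio ipy xqam cmk wkmk dqwof tsnjk wil lzuxu bqxd
Hunk 7: at line 4 remove [wkmk,dqwof,tsnjk] add [bncxs,mvq] -> 9 lines: rqio ipy xqam cmk bncxs mvq wil lzuxu bqxd
Final line count: 9

Answer: 9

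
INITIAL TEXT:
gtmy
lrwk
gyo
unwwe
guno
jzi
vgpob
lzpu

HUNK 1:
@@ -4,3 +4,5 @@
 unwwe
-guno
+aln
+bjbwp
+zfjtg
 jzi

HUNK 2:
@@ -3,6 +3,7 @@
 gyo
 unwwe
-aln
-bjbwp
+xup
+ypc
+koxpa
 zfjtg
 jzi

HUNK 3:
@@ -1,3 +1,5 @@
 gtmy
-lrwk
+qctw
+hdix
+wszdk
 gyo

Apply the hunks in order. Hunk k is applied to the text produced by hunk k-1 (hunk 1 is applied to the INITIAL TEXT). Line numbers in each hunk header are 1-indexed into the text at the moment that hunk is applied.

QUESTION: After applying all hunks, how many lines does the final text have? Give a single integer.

Hunk 1: at line 4 remove [guno] add [aln,bjbwp,zfjtg] -> 10 lines: gtmy lrwk gyo unwwe aln bjbwp zfjtg jzi vgpob lzpu
Hunk 2: at line 3 remove [aln,bjbwp] add [xup,ypc,koxpa] -> 11 lines: gtmy lrwk gyo unwwe xup ypc koxpa zfjtg jzi vgpob lzpu
Hunk 3: at line 1 remove [lrwk] add [qctw,hdix,wszdk] -> 13 lines: gtmy qctw hdix wszdk gyo unwwe xup ypc koxpa zfjtg jzi vgpob lzpu
Final line count: 13

Answer: 13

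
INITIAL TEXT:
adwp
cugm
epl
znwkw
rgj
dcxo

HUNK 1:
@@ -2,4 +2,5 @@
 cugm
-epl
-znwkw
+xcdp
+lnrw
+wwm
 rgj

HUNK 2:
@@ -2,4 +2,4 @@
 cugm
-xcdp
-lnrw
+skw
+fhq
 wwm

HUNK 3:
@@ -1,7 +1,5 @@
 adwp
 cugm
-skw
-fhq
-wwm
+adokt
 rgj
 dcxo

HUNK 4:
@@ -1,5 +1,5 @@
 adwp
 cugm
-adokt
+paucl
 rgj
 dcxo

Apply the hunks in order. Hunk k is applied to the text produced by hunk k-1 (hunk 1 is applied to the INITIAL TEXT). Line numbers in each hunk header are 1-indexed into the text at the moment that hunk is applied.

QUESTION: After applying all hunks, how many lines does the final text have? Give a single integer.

Answer: 5

Derivation:
Hunk 1: at line 2 remove [epl,znwkw] add [xcdp,lnrw,wwm] -> 7 lines: adwp cugm xcdp lnrw wwm rgj dcxo
Hunk 2: at line 2 remove [xcdp,lnrw] add [skw,fhq] -> 7 lines: adwp cugm skw fhq wwm rgj dcxo
Hunk 3: at line 1 remove [skw,fhq,wwm] add [adokt] -> 5 lines: adwp cugm adokt rgj dcxo
Hunk 4: at line 1 remove [adokt] add [paucl] -> 5 lines: adwp cugm paucl rgj dcxo
Final line count: 5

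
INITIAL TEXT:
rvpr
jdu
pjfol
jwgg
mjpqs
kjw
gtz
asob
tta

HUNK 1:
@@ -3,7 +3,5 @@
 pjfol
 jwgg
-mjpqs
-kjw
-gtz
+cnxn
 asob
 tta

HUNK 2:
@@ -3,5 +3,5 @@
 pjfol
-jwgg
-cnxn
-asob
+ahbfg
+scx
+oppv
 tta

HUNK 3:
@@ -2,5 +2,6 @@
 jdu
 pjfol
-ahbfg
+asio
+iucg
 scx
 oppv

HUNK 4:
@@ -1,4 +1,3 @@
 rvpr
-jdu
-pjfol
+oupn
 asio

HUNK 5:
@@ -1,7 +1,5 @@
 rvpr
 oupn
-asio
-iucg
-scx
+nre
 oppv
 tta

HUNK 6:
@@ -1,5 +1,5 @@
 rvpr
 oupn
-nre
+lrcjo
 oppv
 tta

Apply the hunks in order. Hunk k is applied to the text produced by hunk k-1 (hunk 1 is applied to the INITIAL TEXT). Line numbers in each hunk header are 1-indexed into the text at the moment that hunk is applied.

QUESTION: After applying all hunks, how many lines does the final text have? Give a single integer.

Answer: 5

Derivation:
Hunk 1: at line 3 remove [mjpqs,kjw,gtz] add [cnxn] -> 7 lines: rvpr jdu pjfol jwgg cnxn asob tta
Hunk 2: at line 3 remove [jwgg,cnxn,asob] add [ahbfg,scx,oppv] -> 7 lines: rvpr jdu pjfol ahbfg scx oppv tta
Hunk 3: at line 2 remove [ahbfg] add [asio,iucg] -> 8 lines: rvpr jdu pjfol asio iucg scx oppv tta
Hunk 4: at line 1 remove [jdu,pjfol] add [oupn] -> 7 lines: rvpr oupn asio iucg scx oppv tta
Hunk 5: at line 1 remove [asio,iucg,scx] add [nre] -> 5 lines: rvpr oupn nre oppv tta
Hunk 6: at line 1 remove [nre] add [lrcjo] -> 5 lines: rvpr oupn lrcjo oppv tta
Final line count: 5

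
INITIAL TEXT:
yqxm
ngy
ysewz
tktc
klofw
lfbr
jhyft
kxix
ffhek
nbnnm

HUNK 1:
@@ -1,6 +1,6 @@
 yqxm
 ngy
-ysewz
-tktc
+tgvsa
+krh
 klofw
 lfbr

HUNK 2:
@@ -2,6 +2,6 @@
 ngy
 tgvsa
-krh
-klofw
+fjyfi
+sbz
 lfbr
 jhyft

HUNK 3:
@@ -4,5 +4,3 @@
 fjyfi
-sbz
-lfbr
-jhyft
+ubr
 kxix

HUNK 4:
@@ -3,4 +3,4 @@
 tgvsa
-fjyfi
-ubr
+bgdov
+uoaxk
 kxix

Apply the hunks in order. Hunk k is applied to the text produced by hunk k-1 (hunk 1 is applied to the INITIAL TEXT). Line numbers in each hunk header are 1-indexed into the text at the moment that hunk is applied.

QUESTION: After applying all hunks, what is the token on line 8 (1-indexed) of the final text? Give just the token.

Answer: nbnnm

Derivation:
Hunk 1: at line 1 remove [ysewz,tktc] add [tgvsa,krh] -> 10 lines: yqxm ngy tgvsa krh klofw lfbr jhyft kxix ffhek nbnnm
Hunk 2: at line 2 remove [krh,klofw] add [fjyfi,sbz] -> 10 lines: yqxm ngy tgvsa fjyfi sbz lfbr jhyft kxix ffhek nbnnm
Hunk 3: at line 4 remove [sbz,lfbr,jhyft] add [ubr] -> 8 lines: yqxm ngy tgvsa fjyfi ubr kxix ffhek nbnnm
Hunk 4: at line 3 remove [fjyfi,ubr] add [bgdov,uoaxk] -> 8 lines: yqxm ngy tgvsa bgdov uoaxk kxix ffhek nbnnm
Final line 8: nbnnm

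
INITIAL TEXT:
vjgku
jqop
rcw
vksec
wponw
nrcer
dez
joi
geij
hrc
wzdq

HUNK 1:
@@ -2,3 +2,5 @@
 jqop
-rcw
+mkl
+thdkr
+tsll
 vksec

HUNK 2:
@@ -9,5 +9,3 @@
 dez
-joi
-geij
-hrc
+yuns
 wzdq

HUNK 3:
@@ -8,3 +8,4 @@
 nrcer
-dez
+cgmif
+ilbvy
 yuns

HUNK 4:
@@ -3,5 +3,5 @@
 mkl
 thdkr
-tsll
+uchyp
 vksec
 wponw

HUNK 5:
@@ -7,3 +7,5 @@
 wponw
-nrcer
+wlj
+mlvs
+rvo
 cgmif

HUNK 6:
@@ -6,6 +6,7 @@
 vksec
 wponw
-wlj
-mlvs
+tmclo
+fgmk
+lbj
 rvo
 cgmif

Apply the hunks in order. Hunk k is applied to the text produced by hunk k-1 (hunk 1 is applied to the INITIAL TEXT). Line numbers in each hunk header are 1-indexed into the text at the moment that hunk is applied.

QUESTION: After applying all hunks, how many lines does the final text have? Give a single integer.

Answer: 15

Derivation:
Hunk 1: at line 2 remove [rcw] add [mkl,thdkr,tsll] -> 13 lines: vjgku jqop mkl thdkr tsll vksec wponw nrcer dez joi geij hrc wzdq
Hunk 2: at line 9 remove [joi,geij,hrc] add [yuns] -> 11 lines: vjgku jqop mkl thdkr tsll vksec wponw nrcer dez yuns wzdq
Hunk 3: at line 8 remove [dez] add [cgmif,ilbvy] -> 12 lines: vjgku jqop mkl thdkr tsll vksec wponw nrcer cgmif ilbvy yuns wzdq
Hunk 4: at line 3 remove [tsll] add [uchyp] -> 12 lines: vjgku jqop mkl thdkr uchyp vksec wponw nrcer cgmif ilbvy yuns wzdq
Hunk 5: at line 7 remove [nrcer] add [wlj,mlvs,rvo] -> 14 lines: vjgku jqop mkl thdkr uchyp vksec wponw wlj mlvs rvo cgmif ilbvy yuns wzdq
Hunk 6: at line 6 remove [wlj,mlvs] add [tmclo,fgmk,lbj] -> 15 lines: vjgku jqop mkl thdkr uchyp vksec wponw tmclo fgmk lbj rvo cgmif ilbvy yuns wzdq
Final line count: 15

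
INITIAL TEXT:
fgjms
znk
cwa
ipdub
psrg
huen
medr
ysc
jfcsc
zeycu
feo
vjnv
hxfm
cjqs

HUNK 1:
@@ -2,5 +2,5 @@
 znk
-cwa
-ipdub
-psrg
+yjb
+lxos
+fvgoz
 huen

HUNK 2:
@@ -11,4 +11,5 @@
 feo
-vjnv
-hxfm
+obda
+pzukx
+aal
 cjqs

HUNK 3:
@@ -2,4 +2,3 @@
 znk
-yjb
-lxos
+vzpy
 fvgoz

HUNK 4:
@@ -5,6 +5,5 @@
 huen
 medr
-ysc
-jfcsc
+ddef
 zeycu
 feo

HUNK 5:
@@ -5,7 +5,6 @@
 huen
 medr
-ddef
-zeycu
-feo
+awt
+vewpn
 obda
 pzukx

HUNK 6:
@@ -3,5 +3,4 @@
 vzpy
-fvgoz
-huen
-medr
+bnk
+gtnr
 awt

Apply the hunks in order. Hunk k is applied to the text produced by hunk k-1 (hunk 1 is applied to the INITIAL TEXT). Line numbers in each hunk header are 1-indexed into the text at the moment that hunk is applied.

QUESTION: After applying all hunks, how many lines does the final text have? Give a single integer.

Answer: 11

Derivation:
Hunk 1: at line 2 remove [cwa,ipdub,psrg] add [yjb,lxos,fvgoz] -> 14 lines: fgjms znk yjb lxos fvgoz huen medr ysc jfcsc zeycu feo vjnv hxfm cjqs
Hunk 2: at line 11 remove [vjnv,hxfm] add [obda,pzukx,aal] -> 15 lines: fgjms znk yjb lxos fvgoz huen medr ysc jfcsc zeycu feo obda pzukx aal cjqs
Hunk 3: at line 2 remove [yjb,lxos] add [vzpy] -> 14 lines: fgjms znk vzpy fvgoz huen medr ysc jfcsc zeycu feo obda pzukx aal cjqs
Hunk 4: at line 5 remove [ysc,jfcsc] add [ddef] -> 13 lines: fgjms znk vzpy fvgoz huen medr ddef zeycu feo obda pzukx aal cjqs
Hunk 5: at line 5 remove [ddef,zeycu,feo] add [awt,vewpn] -> 12 lines: fgjms znk vzpy fvgoz huen medr awt vewpn obda pzukx aal cjqs
Hunk 6: at line 3 remove [fvgoz,huen,medr] add [bnk,gtnr] -> 11 lines: fgjms znk vzpy bnk gtnr awt vewpn obda pzukx aal cjqs
Final line count: 11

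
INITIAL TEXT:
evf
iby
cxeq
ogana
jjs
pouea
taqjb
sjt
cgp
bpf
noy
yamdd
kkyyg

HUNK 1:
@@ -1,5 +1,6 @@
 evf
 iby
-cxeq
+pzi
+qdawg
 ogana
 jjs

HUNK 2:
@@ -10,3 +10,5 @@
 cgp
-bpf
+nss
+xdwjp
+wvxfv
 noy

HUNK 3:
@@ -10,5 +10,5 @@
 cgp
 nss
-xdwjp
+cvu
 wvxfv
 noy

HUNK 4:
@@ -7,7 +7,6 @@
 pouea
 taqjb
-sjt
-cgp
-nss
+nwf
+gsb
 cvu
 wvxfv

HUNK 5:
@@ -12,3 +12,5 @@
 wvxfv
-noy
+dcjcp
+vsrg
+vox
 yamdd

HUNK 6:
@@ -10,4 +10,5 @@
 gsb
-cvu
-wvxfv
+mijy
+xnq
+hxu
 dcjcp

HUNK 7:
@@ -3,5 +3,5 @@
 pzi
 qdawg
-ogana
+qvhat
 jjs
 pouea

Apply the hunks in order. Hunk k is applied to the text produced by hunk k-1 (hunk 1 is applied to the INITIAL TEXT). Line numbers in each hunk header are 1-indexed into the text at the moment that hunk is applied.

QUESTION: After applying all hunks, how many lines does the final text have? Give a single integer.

Hunk 1: at line 1 remove [cxeq] add [pzi,qdawg] -> 14 lines: evf iby pzi qdawg ogana jjs pouea taqjb sjt cgp bpf noy yamdd kkyyg
Hunk 2: at line 10 remove [bpf] add [nss,xdwjp,wvxfv] -> 16 lines: evf iby pzi qdawg ogana jjs pouea taqjb sjt cgp nss xdwjp wvxfv noy yamdd kkyyg
Hunk 3: at line 10 remove [xdwjp] add [cvu] -> 16 lines: evf iby pzi qdawg ogana jjs pouea taqjb sjt cgp nss cvu wvxfv noy yamdd kkyyg
Hunk 4: at line 7 remove [sjt,cgp,nss] add [nwf,gsb] -> 15 lines: evf iby pzi qdawg ogana jjs pouea taqjb nwf gsb cvu wvxfv noy yamdd kkyyg
Hunk 5: at line 12 remove [noy] add [dcjcp,vsrg,vox] -> 17 lines: evf iby pzi qdawg ogana jjs pouea taqjb nwf gsb cvu wvxfv dcjcp vsrg vox yamdd kkyyg
Hunk 6: at line 10 remove [cvu,wvxfv] add [mijy,xnq,hxu] -> 18 lines: evf iby pzi qdawg ogana jjs pouea taqjb nwf gsb mijy xnq hxu dcjcp vsrg vox yamdd kkyyg
Hunk 7: at line 3 remove [ogana] add [qvhat] -> 18 lines: evf iby pzi qdawg qvhat jjs pouea taqjb nwf gsb mijy xnq hxu dcjcp vsrg vox yamdd kkyyg
Final line count: 18

Answer: 18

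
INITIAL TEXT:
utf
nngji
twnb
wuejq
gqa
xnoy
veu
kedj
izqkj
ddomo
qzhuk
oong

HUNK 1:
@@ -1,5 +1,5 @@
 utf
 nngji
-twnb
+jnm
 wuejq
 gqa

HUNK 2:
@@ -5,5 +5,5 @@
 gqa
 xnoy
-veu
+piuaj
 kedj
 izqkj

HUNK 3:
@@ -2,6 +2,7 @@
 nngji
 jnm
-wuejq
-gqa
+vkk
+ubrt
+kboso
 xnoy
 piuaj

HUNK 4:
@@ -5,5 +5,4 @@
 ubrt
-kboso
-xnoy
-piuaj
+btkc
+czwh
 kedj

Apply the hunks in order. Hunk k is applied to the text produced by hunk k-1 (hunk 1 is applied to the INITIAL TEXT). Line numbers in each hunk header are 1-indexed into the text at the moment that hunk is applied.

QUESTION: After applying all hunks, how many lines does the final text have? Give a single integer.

Hunk 1: at line 1 remove [twnb] add [jnm] -> 12 lines: utf nngji jnm wuejq gqa xnoy veu kedj izqkj ddomo qzhuk oong
Hunk 2: at line 5 remove [veu] add [piuaj] -> 12 lines: utf nngji jnm wuejq gqa xnoy piuaj kedj izqkj ddomo qzhuk oong
Hunk 3: at line 2 remove [wuejq,gqa] add [vkk,ubrt,kboso] -> 13 lines: utf nngji jnm vkk ubrt kboso xnoy piuaj kedj izqkj ddomo qzhuk oong
Hunk 4: at line 5 remove [kboso,xnoy,piuaj] add [btkc,czwh] -> 12 lines: utf nngji jnm vkk ubrt btkc czwh kedj izqkj ddomo qzhuk oong
Final line count: 12

Answer: 12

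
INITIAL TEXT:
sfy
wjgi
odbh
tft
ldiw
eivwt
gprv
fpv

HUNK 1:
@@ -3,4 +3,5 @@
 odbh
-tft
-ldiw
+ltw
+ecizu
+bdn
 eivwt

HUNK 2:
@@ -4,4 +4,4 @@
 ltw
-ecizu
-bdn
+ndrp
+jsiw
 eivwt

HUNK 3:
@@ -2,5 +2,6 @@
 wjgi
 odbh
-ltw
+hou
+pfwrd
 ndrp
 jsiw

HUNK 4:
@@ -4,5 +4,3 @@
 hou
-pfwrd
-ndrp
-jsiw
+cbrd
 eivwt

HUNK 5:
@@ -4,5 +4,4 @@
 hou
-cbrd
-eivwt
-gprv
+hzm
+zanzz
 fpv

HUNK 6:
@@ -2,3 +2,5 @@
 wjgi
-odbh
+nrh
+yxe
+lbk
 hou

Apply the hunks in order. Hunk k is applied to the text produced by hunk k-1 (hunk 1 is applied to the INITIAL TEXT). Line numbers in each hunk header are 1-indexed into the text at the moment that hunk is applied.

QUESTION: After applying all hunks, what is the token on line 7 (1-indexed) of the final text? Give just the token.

Hunk 1: at line 3 remove [tft,ldiw] add [ltw,ecizu,bdn] -> 9 lines: sfy wjgi odbh ltw ecizu bdn eivwt gprv fpv
Hunk 2: at line 4 remove [ecizu,bdn] add [ndrp,jsiw] -> 9 lines: sfy wjgi odbh ltw ndrp jsiw eivwt gprv fpv
Hunk 3: at line 2 remove [ltw] add [hou,pfwrd] -> 10 lines: sfy wjgi odbh hou pfwrd ndrp jsiw eivwt gprv fpv
Hunk 4: at line 4 remove [pfwrd,ndrp,jsiw] add [cbrd] -> 8 lines: sfy wjgi odbh hou cbrd eivwt gprv fpv
Hunk 5: at line 4 remove [cbrd,eivwt,gprv] add [hzm,zanzz] -> 7 lines: sfy wjgi odbh hou hzm zanzz fpv
Hunk 6: at line 2 remove [odbh] add [nrh,yxe,lbk] -> 9 lines: sfy wjgi nrh yxe lbk hou hzm zanzz fpv
Final line 7: hzm

Answer: hzm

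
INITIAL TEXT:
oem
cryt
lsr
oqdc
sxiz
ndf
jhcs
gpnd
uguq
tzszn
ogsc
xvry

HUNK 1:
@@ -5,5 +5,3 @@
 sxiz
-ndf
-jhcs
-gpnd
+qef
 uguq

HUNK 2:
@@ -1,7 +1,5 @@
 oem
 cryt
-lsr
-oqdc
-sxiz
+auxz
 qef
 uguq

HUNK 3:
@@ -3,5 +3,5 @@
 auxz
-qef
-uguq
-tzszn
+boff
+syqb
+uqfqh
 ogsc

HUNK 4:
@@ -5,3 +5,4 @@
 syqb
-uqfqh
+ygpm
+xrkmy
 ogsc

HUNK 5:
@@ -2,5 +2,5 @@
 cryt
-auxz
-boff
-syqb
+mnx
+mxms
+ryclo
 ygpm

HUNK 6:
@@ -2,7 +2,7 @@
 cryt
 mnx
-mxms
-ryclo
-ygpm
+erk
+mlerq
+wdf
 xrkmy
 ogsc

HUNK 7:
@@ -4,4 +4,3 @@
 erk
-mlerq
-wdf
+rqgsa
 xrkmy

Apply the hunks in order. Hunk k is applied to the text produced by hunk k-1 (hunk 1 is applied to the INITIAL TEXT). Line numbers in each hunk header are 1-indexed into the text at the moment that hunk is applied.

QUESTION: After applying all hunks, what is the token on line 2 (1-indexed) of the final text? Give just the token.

Answer: cryt

Derivation:
Hunk 1: at line 5 remove [ndf,jhcs,gpnd] add [qef] -> 10 lines: oem cryt lsr oqdc sxiz qef uguq tzszn ogsc xvry
Hunk 2: at line 1 remove [lsr,oqdc,sxiz] add [auxz] -> 8 lines: oem cryt auxz qef uguq tzszn ogsc xvry
Hunk 3: at line 3 remove [qef,uguq,tzszn] add [boff,syqb,uqfqh] -> 8 lines: oem cryt auxz boff syqb uqfqh ogsc xvry
Hunk 4: at line 5 remove [uqfqh] add [ygpm,xrkmy] -> 9 lines: oem cryt auxz boff syqb ygpm xrkmy ogsc xvry
Hunk 5: at line 2 remove [auxz,boff,syqb] add [mnx,mxms,ryclo] -> 9 lines: oem cryt mnx mxms ryclo ygpm xrkmy ogsc xvry
Hunk 6: at line 2 remove [mxms,ryclo,ygpm] add [erk,mlerq,wdf] -> 9 lines: oem cryt mnx erk mlerq wdf xrkmy ogsc xvry
Hunk 7: at line 4 remove [mlerq,wdf] add [rqgsa] -> 8 lines: oem cryt mnx erk rqgsa xrkmy ogsc xvry
Final line 2: cryt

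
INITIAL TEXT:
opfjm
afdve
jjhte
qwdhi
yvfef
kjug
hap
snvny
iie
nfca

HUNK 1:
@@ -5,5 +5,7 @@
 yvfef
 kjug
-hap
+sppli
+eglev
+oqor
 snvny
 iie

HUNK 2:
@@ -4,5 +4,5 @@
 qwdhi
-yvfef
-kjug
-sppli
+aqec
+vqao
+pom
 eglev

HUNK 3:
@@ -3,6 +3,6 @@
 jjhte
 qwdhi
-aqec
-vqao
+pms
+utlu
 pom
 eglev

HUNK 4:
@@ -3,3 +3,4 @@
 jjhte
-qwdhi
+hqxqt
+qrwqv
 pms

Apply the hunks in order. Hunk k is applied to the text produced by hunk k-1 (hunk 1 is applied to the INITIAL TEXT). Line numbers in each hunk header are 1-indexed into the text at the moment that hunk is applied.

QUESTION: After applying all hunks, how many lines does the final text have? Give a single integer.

Hunk 1: at line 5 remove [hap] add [sppli,eglev,oqor] -> 12 lines: opfjm afdve jjhte qwdhi yvfef kjug sppli eglev oqor snvny iie nfca
Hunk 2: at line 4 remove [yvfef,kjug,sppli] add [aqec,vqao,pom] -> 12 lines: opfjm afdve jjhte qwdhi aqec vqao pom eglev oqor snvny iie nfca
Hunk 3: at line 3 remove [aqec,vqao] add [pms,utlu] -> 12 lines: opfjm afdve jjhte qwdhi pms utlu pom eglev oqor snvny iie nfca
Hunk 4: at line 3 remove [qwdhi] add [hqxqt,qrwqv] -> 13 lines: opfjm afdve jjhte hqxqt qrwqv pms utlu pom eglev oqor snvny iie nfca
Final line count: 13

Answer: 13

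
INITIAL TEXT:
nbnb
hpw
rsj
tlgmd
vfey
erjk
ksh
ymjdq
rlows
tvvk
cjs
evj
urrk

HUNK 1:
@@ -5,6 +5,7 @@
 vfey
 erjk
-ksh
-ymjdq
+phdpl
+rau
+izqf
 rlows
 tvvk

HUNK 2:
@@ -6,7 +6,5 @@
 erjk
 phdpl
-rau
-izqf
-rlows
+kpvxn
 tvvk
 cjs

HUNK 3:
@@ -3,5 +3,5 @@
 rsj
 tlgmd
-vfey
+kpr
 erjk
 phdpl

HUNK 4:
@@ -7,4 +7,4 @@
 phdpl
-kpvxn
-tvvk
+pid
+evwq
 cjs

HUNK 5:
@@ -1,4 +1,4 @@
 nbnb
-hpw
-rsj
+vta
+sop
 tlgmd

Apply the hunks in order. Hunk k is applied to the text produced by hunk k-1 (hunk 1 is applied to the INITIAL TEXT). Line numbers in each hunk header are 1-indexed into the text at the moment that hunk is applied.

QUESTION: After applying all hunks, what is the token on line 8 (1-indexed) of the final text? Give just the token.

Answer: pid

Derivation:
Hunk 1: at line 5 remove [ksh,ymjdq] add [phdpl,rau,izqf] -> 14 lines: nbnb hpw rsj tlgmd vfey erjk phdpl rau izqf rlows tvvk cjs evj urrk
Hunk 2: at line 6 remove [rau,izqf,rlows] add [kpvxn] -> 12 lines: nbnb hpw rsj tlgmd vfey erjk phdpl kpvxn tvvk cjs evj urrk
Hunk 3: at line 3 remove [vfey] add [kpr] -> 12 lines: nbnb hpw rsj tlgmd kpr erjk phdpl kpvxn tvvk cjs evj urrk
Hunk 4: at line 7 remove [kpvxn,tvvk] add [pid,evwq] -> 12 lines: nbnb hpw rsj tlgmd kpr erjk phdpl pid evwq cjs evj urrk
Hunk 5: at line 1 remove [hpw,rsj] add [vta,sop] -> 12 lines: nbnb vta sop tlgmd kpr erjk phdpl pid evwq cjs evj urrk
Final line 8: pid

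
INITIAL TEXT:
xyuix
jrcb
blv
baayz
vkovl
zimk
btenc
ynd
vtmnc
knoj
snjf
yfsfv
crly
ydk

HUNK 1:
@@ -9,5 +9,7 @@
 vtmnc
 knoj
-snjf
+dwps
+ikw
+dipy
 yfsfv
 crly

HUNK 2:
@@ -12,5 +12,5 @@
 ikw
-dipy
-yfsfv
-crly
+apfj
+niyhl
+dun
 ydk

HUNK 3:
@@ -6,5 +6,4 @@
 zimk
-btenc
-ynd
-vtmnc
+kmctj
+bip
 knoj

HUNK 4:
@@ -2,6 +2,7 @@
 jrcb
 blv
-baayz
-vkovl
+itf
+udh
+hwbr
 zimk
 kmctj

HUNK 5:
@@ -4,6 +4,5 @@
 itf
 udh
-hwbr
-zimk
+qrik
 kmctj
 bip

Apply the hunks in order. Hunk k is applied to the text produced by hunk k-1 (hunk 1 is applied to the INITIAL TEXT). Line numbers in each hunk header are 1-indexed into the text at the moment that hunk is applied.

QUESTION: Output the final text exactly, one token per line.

Hunk 1: at line 9 remove [snjf] add [dwps,ikw,dipy] -> 16 lines: xyuix jrcb blv baayz vkovl zimk btenc ynd vtmnc knoj dwps ikw dipy yfsfv crly ydk
Hunk 2: at line 12 remove [dipy,yfsfv,crly] add [apfj,niyhl,dun] -> 16 lines: xyuix jrcb blv baayz vkovl zimk btenc ynd vtmnc knoj dwps ikw apfj niyhl dun ydk
Hunk 3: at line 6 remove [btenc,ynd,vtmnc] add [kmctj,bip] -> 15 lines: xyuix jrcb blv baayz vkovl zimk kmctj bip knoj dwps ikw apfj niyhl dun ydk
Hunk 4: at line 2 remove [baayz,vkovl] add [itf,udh,hwbr] -> 16 lines: xyuix jrcb blv itf udh hwbr zimk kmctj bip knoj dwps ikw apfj niyhl dun ydk
Hunk 5: at line 4 remove [hwbr,zimk] add [qrik] -> 15 lines: xyuix jrcb blv itf udh qrik kmctj bip knoj dwps ikw apfj niyhl dun ydk

Answer: xyuix
jrcb
blv
itf
udh
qrik
kmctj
bip
knoj
dwps
ikw
apfj
niyhl
dun
ydk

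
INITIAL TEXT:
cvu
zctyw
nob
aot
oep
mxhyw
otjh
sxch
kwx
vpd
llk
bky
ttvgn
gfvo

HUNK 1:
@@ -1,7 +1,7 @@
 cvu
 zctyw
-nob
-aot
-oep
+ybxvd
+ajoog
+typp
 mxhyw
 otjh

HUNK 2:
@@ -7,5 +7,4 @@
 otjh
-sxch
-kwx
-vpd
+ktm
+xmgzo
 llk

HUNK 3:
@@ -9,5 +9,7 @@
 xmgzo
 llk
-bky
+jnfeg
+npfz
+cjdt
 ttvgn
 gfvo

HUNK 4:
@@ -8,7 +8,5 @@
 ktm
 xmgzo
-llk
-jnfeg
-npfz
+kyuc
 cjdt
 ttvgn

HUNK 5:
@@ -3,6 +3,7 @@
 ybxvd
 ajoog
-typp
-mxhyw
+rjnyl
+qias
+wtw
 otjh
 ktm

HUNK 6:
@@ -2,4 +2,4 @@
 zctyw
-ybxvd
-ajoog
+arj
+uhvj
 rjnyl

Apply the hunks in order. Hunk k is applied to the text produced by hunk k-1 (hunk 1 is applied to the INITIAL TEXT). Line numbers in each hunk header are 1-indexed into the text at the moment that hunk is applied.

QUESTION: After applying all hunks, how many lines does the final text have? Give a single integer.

Answer: 14

Derivation:
Hunk 1: at line 1 remove [nob,aot,oep] add [ybxvd,ajoog,typp] -> 14 lines: cvu zctyw ybxvd ajoog typp mxhyw otjh sxch kwx vpd llk bky ttvgn gfvo
Hunk 2: at line 7 remove [sxch,kwx,vpd] add [ktm,xmgzo] -> 13 lines: cvu zctyw ybxvd ajoog typp mxhyw otjh ktm xmgzo llk bky ttvgn gfvo
Hunk 3: at line 9 remove [bky] add [jnfeg,npfz,cjdt] -> 15 lines: cvu zctyw ybxvd ajoog typp mxhyw otjh ktm xmgzo llk jnfeg npfz cjdt ttvgn gfvo
Hunk 4: at line 8 remove [llk,jnfeg,npfz] add [kyuc] -> 13 lines: cvu zctyw ybxvd ajoog typp mxhyw otjh ktm xmgzo kyuc cjdt ttvgn gfvo
Hunk 5: at line 3 remove [typp,mxhyw] add [rjnyl,qias,wtw] -> 14 lines: cvu zctyw ybxvd ajoog rjnyl qias wtw otjh ktm xmgzo kyuc cjdt ttvgn gfvo
Hunk 6: at line 2 remove [ybxvd,ajoog] add [arj,uhvj] -> 14 lines: cvu zctyw arj uhvj rjnyl qias wtw otjh ktm xmgzo kyuc cjdt ttvgn gfvo
Final line count: 14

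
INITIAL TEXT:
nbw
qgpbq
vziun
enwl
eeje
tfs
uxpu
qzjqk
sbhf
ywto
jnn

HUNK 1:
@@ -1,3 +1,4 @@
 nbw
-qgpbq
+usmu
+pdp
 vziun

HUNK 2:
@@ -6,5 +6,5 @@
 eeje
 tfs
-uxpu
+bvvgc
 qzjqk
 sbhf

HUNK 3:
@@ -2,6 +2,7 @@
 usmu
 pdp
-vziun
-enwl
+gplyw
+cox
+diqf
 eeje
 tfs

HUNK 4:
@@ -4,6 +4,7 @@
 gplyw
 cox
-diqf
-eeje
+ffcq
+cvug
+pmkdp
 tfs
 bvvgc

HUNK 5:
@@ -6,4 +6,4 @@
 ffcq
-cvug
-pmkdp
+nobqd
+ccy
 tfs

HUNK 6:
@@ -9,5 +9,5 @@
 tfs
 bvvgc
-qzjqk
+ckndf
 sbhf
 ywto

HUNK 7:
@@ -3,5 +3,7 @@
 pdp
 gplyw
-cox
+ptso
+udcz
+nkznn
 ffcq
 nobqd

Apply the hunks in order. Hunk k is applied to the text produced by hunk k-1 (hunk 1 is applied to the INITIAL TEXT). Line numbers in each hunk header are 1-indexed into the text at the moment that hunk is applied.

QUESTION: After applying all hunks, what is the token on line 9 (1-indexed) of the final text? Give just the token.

Hunk 1: at line 1 remove [qgpbq] add [usmu,pdp] -> 12 lines: nbw usmu pdp vziun enwl eeje tfs uxpu qzjqk sbhf ywto jnn
Hunk 2: at line 6 remove [uxpu] add [bvvgc] -> 12 lines: nbw usmu pdp vziun enwl eeje tfs bvvgc qzjqk sbhf ywto jnn
Hunk 3: at line 2 remove [vziun,enwl] add [gplyw,cox,diqf] -> 13 lines: nbw usmu pdp gplyw cox diqf eeje tfs bvvgc qzjqk sbhf ywto jnn
Hunk 4: at line 4 remove [diqf,eeje] add [ffcq,cvug,pmkdp] -> 14 lines: nbw usmu pdp gplyw cox ffcq cvug pmkdp tfs bvvgc qzjqk sbhf ywto jnn
Hunk 5: at line 6 remove [cvug,pmkdp] add [nobqd,ccy] -> 14 lines: nbw usmu pdp gplyw cox ffcq nobqd ccy tfs bvvgc qzjqk sbhf ywto jnn
Hunk 6: at line 9 remove [qzjqk] add [ckndf] -> 14 lines: nbw usmu pdp gplyw cox ffcq nobqd ccy tfs bvvgc ckndf sbhf ywto jnn
Hunk 7: at line 3 remove [cox] add [ptso,udcz,nkznn] -> 16 lines: nbw usmu pdp gplyw ptso udcz nkznn ffcq nobqd ccy tfs bvvgc ckndf sbhf ywto jnn
Final line 9: nobqd

Answer: nobqd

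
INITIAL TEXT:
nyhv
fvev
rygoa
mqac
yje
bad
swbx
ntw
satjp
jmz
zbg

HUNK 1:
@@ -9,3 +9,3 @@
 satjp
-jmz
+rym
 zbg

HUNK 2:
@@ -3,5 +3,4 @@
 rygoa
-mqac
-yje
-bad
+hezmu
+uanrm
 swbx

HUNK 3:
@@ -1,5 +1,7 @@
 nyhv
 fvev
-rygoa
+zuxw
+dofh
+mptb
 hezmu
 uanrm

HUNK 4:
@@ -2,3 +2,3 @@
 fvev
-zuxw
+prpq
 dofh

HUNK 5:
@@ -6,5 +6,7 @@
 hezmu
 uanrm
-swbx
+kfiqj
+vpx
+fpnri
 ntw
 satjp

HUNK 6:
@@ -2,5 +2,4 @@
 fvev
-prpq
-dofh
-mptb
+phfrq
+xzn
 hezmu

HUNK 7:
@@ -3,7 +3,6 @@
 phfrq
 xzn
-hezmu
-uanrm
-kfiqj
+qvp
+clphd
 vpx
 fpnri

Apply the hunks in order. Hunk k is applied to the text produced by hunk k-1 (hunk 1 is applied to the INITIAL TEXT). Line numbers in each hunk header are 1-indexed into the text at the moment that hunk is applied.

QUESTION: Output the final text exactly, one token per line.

Hunk 1: at line 9 remove [jmz] add [rym] -> 11 lines: nyhv fvev rygoa mqac yje bad swbx ntw satjp rym zbg
Hunk 2: at line 3 remove [mqac,yje,bad] add [hezmu,uanrm] -> 10 lines: nyhv fvev rygoa hezmu uanrm swbx ntw satjp rym zbg
Hunk 3: at line 1 remove [rygoa] add [zuxw,dofh,mptb] -> 12 lines: nyhv fvev zuxw dofh mptb hezmu uanrm swbx ntw satjp rym zbg
Hunk 4: at line 2 remove [zuxw] add [prpq] -> 12 lines: nyhv fvev prpq dofh mptb hezmu uanrm swbx ntw satjp rym zbg
Hunk 5: at line 6 remove [swbx] add [kfiqj,vpx,fpnri] -> 14 lines: nyhv fvev prpq dofh mptb hezmu uanrm kfiqj vpx fpnri ntw satjp rym zbg
Hunk 6: at line 2 remove [prpq,dofh,mptb] add [phfrq,xzn] -> 13 lines: nyhv fvev phfrq xzn hezmu uanrm kfiqj vpx fpnri ntw satjp rym zbg
Hunk 7: at line 3 remove [hezmu,uanrm,kfiqj] add [qvp,clphd] -> 12 lines: nyhv fvev phfrq xzn qvp clphd vpx fpnri ntw satjp rym zbg

Answer: nyhv
fvev
phfrq
xzn
qvp
clphd
vpx
fpnri
ntw
satjp
rym
zbg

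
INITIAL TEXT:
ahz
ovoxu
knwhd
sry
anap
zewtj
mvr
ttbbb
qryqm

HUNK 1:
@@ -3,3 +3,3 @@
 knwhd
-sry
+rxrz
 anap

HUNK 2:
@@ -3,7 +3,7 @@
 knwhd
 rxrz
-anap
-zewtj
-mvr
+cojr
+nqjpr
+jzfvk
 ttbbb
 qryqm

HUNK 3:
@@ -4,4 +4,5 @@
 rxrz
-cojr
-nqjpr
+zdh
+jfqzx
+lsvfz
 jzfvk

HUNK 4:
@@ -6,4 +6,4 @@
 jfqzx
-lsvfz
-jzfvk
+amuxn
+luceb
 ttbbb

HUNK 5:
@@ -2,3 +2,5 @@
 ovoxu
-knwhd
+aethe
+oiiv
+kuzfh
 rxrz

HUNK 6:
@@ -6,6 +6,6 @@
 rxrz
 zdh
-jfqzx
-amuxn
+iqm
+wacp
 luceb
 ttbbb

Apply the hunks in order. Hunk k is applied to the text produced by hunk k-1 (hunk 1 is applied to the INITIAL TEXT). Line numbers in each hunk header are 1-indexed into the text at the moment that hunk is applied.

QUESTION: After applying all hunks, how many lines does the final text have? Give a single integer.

Answer: 12

Derivation:
Hunk 1: at line 3 remove [sry] add [rxrz] -> 9 lines: ahz ovoxu knwhd rxrz anap zewtj mvr ttbbb qryqm
Hunk 2: at line 3 remove [anap,zewtj,mvr] add [cojr,nqjpr,jzfvk] -> 9 lines: ahz ovoxu knwhd rxrz cojr nqjpr jzfvk ttbbb qryqm
Hunk 3: at line 4 remove [cojr,nqjpr] add [zdh,jfqzx,lsvfz] -> 10 lines: ahz ovoxu knwhd rxrz zdh jfqzx lsvfz jzfvk ttbbb qryqm
Hunk 4: at line 6 remove [lsvfz,jzfvk] add [amuxn,luceb] -> 10 lines: ahz ovoxu knwhd rxrz zdh jfqzx amuxn luceb ttbbb qryqm
Hunk 5: at line 2 remove [knwhd] add [aethe,oiiv,kuzfh] -> 12 lines: ahz ovoxu aethe oiiv kuzfh rxrz zdh jfqzx amuxn luceb ttbbb qryqm
Hunk 6: at line 6 remove [jfqzx,amuxn] add [iqm,wacp] -> 12 lines: ahz ovoxu aethe oiiv kuzfh rxrz zdh iqm wacp luceb ttbbb qryqm
Final line count: 12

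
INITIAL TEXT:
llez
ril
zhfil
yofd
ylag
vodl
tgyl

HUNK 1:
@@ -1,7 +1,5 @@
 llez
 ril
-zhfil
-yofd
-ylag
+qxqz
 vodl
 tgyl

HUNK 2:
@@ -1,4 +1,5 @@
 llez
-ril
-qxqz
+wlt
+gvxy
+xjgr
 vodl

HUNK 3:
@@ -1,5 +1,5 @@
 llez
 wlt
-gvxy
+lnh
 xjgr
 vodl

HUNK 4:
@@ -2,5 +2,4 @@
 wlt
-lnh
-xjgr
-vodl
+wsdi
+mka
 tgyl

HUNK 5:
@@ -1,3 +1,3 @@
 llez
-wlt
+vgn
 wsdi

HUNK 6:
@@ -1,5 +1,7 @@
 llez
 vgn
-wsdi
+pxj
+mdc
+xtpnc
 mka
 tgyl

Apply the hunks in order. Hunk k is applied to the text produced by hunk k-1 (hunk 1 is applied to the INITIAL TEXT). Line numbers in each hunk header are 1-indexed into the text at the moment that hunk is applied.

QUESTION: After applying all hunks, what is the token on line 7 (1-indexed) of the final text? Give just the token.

Answer: tgyl

Derivation:
Hunk 1: at line 1 remove [zhfil,yofd,ylag] add [qxqz] -> 5 lines: llez ril qxqz vodl tgyl
Hunk 2: at line 1 remove [ril,qxqz] add [wlt,gvxy,xjgr] -> 6 lines: llez wlt gvxy xjgr vodl tgyl
Hunk 3: at line 1 remove [gvxy] add [lnh] -> 6 lines: llez wlt lnh xjgr vodl tgyl
Hunk 4: at line 2 remove [lnh,xjgr,vodl] add [wsdi,mka] -> 5 lines: llez wlt wsdi mka tgyl
Hunk 5: at line 1 remove [wlt] add [vgn] -> 5 lines: llez vgn wsdi mka tgyl
Hunk 6: at line 1 remove [wsdi] add [pxj,mdc,xtpnc] -> 7 lines: llez vgn pxj mdc xtpnc mka tgyl
Final line 7: tgyl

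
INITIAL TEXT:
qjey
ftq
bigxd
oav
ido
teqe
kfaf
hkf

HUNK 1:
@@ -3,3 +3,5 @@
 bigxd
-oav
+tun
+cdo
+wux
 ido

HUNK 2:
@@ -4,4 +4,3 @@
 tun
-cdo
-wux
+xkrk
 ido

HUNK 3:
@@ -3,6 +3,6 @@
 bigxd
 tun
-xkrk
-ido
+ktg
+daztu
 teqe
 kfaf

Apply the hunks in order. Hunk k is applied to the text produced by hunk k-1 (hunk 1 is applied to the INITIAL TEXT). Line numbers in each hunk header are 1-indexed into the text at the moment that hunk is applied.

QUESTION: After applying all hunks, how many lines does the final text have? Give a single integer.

Answer: 9

Derivation:
Hunk 1: at line 3 remove [oav] add [tun,cdo,wux] -> 10 lines: qjey ftq bigxd tun cdo wux ido teqe kfaf hkf
Hunk 2: at line 4 remove [cdo,wux] add [xkrk] -> 9 lines: qjey ftq bigxd tun xkrk ido teqe kfaf hkf
Hunk 3: at line 3 remove [xkrk,ido] add [ktg,daztu] -> 9 lines: qjey ftq bigxd tun ktg daztu teqe kfaf hkf
Final line count: 9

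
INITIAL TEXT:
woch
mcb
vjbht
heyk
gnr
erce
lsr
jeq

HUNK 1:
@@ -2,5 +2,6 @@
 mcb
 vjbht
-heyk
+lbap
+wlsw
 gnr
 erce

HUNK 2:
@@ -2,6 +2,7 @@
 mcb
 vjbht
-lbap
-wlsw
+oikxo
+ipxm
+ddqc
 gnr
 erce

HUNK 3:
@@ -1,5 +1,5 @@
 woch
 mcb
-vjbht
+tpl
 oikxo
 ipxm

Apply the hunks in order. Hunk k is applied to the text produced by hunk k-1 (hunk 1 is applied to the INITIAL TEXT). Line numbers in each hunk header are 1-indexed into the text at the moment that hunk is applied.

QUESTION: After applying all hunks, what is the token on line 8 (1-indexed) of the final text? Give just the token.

Hunk 1: at line 2 remove [heyk] add [lbap,wlsw] -> 9 lines: woch mcb vjbht lbap wlsw gnr erce lsr jeq
Hunk 2: at line 2 remove [lbap,wlsw] add [oikxo,ipxm,ddqc] -> 10 lines: woch mcb vjbht oikxo ipxm ddqc gnr erce lsr jeq
Hunk 3: at line 1 remove [vjbht] add [tpl] -> 10 lines: woch mcb tpl oikxo ipxm ddqc gnr erce lsr jeq
Final line 8: erce

Answer: erce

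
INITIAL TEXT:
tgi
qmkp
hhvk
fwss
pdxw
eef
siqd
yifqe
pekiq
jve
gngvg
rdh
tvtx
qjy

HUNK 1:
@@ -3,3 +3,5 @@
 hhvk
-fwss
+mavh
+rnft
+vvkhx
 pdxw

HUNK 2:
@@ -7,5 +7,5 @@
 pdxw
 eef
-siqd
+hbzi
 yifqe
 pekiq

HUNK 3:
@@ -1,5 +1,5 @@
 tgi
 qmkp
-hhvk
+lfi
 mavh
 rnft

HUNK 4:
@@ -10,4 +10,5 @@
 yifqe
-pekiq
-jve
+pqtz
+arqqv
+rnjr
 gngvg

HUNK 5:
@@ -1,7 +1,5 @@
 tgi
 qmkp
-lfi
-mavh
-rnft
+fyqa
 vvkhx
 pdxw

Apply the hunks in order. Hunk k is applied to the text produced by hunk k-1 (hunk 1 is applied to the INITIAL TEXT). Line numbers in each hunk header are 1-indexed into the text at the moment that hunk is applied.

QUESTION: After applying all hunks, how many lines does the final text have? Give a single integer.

Answer: 15

Derivation:
Hunk 1: at line 3 remove [fwss] add [mavh,rnft,vvkhx] -> 16 lines: tgi qmkp hhvk mavh rnft vvkhx pdxw eef siqd yifqe pekiq jve gngvg rdh tvtx qjy
Hunk 2: at line 7 remove [siqd] add [hbzi] -> 16 lines: tgi qmkp hhvk mavh rnft vvkhx pdxw eef hbzi yifqe pekiq jve gngvg rdh tvtx qjy
Hunk 3: at line 1 remove [hhvk] add [lfi] -> 16 lines: tgi qmkp lfi mavh rnft vvkhx pdxw eef hbzi yifqe pekiq jve gngvg rdh tvtx qjy
Hunk 4: at line 10 remove [pekiq,jve] add [pqtz,arqqv,rnjr] -> 17 lines: tgi qmkp lfi mavh rnft vvkhx pdxw eef hbzi yifqe pqtz arqqv rnjr gngvg rdh tvtx qjy
Hunk 5: at line 1 remove [lfi,mavh,rnft] add [fyqa] -> 15 lines: tgi qmkp fyqa vvkhx pdxw eef hbzi yifqe pqtz arqqv rnjr gngvg rdh tvtx qjy
Final line count: 15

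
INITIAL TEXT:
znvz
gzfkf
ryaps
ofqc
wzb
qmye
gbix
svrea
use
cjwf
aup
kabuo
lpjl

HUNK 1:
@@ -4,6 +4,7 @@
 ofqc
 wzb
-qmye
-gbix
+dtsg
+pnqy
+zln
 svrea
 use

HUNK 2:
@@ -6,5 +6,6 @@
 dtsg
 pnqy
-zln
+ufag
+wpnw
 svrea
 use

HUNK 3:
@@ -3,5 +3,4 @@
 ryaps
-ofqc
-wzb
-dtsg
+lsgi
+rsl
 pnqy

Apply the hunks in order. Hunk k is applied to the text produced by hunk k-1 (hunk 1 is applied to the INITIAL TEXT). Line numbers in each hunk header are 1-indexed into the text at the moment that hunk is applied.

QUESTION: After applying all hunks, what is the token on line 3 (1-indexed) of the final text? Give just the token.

Answer: ryaps

Derivation:
Hunk 1: at line 4 remove [qmye,gbix] add [dtsg,pnqy,zln] -> 14 lines: znvz gzfkf ryaps ofqc wzb dtsg pnqy zln svrea use cjwf aup kabuo lpjl
Hunk 2: at line 6 remove [zln] add [ufag,wpnw] -> 15 lines: znvz gzfkf ryaps ofqc wzb dtsg pnqy ufag wpnw svrea use cjwf aup kabuo lpjl
Hunk 3: at line 3 remove [ofqc,wzb,dtsg] add [lsgi,rsl] -> 14 lines: znvz gzfkf ryaps lsgi rsl pnqy ufag wpnw svrea use cjwf aup kabuo lpjl
Final line 3: ryaps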